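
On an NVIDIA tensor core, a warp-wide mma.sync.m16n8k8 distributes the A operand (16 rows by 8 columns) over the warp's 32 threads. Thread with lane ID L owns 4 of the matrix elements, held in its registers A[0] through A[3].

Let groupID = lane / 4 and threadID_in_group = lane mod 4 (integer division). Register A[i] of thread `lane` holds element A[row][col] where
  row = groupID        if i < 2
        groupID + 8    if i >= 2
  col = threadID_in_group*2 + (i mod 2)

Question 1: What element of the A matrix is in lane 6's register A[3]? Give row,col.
9,5

L=6=>grp=6>>2=1, tig=6&3=2
[3]=>row 1+8=9  col 2·2+1=5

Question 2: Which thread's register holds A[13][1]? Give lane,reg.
20,3

r=13⇒gr=5,Rb=1  c=1⇒th=0,odd=1
L=5*4+0=20  i=1*2+1=3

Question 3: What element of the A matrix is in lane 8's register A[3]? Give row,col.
8: grp=2,tig=0
[3] (2+8,0*2+1) = (10,1)

10,1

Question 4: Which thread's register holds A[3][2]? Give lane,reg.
13,0

r=3→G=3,rhi=0  c=2→T=1,p=0
L=3*4+1=13  i=0*2+0=0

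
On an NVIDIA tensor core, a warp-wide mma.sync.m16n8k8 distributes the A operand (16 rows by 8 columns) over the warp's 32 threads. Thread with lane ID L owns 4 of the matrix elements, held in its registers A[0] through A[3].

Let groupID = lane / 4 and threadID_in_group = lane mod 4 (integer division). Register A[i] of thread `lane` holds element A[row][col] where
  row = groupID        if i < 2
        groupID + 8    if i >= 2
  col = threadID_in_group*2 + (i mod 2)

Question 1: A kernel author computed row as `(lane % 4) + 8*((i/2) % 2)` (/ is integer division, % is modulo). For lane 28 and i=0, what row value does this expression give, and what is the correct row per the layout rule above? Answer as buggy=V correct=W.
buggy=0 correct=7

`(lane % 4) + 8*((i/2) % 2)`[28,0]→0
lane 28: G=7 (28/4), T=0 (28%4)
i=0: r=7+0=7, c=0*2+0=0
row: 0 vs 7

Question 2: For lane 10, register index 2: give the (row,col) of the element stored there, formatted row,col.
10: g=2,t=2
[2] (2+8,2*2+0) = (10,4)

10,4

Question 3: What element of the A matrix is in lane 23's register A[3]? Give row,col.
13,7

23: G=5,T=3
[3] (5+8,3*2+1) = (13,7)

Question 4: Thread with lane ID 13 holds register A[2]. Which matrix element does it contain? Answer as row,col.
11,2

lane 13->13/4=3, 13 mod 4=1
i=2  r:3+8->11  c:2·1+0->2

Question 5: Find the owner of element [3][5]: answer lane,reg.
r:3=>grp=3,rB=0  c:5=>tig=2,lo=1
L=3*4+2=14  i=0*2+1=1

14,1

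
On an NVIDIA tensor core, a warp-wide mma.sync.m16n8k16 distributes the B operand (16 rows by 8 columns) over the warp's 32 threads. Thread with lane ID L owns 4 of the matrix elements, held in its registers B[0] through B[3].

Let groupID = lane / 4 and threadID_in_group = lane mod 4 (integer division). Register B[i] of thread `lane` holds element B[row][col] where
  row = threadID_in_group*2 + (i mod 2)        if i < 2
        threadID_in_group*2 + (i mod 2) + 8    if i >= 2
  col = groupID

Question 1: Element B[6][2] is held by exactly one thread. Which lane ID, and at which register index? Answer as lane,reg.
c=2→G=2  r=6→rhi=0,T=3,p=0
L=2*4+3=11  i=0*2+0=0

11,0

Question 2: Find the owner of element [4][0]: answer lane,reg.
c=0→G=0  r=4→rhi=0,T=2,p=0
L=0*4+2=2  i=0*2+0=0

2,0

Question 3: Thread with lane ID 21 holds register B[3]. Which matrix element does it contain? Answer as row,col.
11,5

L=21→G=21>>2=5, T=21&3=1
[3]→row 1·2+1+8=11  col G=5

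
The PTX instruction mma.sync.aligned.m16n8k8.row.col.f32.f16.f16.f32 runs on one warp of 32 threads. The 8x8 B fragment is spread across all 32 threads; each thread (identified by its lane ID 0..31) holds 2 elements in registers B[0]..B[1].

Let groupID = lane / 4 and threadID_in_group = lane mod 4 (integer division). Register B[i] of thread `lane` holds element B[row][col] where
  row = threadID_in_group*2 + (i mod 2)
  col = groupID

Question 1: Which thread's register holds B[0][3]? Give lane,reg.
12,0

c: 3->gid=3  r: 0->tid=0,i&1=0
L=3*4+0=12  i=0=0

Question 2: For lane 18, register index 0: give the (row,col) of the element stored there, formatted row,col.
4,4

lane 18: gr=4 (18/4), th=2 (18%4)
i=0: r=2*2+0=4, c=gr=4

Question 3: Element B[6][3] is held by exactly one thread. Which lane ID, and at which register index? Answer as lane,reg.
15,0

c: 3->gid=3  r: 6->tid=3,i&1=0
L=3*4+3=15  i=0=0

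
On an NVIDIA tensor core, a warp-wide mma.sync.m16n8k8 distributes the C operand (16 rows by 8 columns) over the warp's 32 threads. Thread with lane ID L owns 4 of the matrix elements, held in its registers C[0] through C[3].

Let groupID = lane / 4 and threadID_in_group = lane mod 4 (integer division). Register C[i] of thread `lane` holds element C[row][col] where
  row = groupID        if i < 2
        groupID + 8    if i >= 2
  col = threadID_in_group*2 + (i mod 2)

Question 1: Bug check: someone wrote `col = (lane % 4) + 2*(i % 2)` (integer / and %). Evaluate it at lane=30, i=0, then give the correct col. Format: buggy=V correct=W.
`(lane % 4) + 2*(i % 2)`[30,0]→2
lane 30: G=7 (30/4), T=2 (30%4)
i=0: r=7+0=7, c=2*2+0=4
col: 2 vs 4

buggy=2 correct=4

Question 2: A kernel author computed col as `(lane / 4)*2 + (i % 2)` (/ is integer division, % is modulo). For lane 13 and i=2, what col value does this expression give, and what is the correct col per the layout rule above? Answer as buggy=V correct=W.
buggy=6 correct=2

`(lane / 4)*2 + (i % 2)`[13,2]→6
lane 13: G=3 (13/4), T=1 (13%4)
i=2: r=3+8=11, c=1*2+0=2
col: 6 vs 2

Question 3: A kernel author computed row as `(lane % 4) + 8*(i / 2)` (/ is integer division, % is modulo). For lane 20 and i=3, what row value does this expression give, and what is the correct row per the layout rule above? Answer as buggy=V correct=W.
`(lane % 4) + 8*(i / 2)`[20,3]→8
lane 20→20/4=5, 20 mod 4=0
i=3  r:5+8→13  c:2·0+1→1
row: 8 vs 13

buggy=8 correct=13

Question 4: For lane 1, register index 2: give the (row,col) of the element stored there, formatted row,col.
lane 1→1/4=0, 1 mod 4=1
i=2  r:0+8→8  c:2·1+0→2

8,2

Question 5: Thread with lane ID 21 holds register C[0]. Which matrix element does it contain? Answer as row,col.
lane 21→21/4=5, 21 mod 4=1
i=0  r:5+0→5  c:2·1+0→2

5,2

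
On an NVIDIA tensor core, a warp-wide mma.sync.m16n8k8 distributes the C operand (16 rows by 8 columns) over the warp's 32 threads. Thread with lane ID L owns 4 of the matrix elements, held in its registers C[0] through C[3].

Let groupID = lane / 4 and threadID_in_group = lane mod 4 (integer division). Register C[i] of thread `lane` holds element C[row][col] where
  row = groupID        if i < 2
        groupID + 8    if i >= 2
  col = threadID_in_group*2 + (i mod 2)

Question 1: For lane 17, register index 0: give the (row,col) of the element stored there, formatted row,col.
4,2

L=17->gid=17>>2=4, tid=17&3=1
[0]->row 4+0=4  col 1·2+0=2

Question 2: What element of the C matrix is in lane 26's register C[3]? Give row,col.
14,5

lane 26->26/4=6, 26 mod 4=2
i=3  r:6+8->14  c:2·2+1->5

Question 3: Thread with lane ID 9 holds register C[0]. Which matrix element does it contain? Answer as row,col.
2,2

lane 9: g=2 (9/4), t=1 (9%4)
i=0: r=2+0=2, c=1*2+0=2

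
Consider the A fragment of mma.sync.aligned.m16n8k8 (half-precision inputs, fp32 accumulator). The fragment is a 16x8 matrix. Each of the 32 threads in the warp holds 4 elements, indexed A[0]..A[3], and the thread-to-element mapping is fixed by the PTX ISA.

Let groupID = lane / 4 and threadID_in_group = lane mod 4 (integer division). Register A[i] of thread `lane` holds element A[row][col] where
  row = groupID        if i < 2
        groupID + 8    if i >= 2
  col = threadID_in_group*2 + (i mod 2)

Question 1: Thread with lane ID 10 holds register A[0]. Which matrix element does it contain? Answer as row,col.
L=10⇒gr=10>>2=2, th=10&3=2
[0]⇒row 2+0=2  col 2·2+0=4

2,4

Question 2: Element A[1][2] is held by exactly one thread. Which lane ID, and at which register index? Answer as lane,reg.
5,0

r: 1->gid=1,r8=0  c: 2->tid=1,i&1=0
L=1*4+1=5  i=0*2+0=0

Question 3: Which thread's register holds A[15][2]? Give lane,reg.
29,2

r=15⇒gr=7,Rb=1  c=2⇒th=1,odd=0
L=7*4+1=29  i=1*2+0=2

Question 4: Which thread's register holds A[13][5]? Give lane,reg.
r=13->g=5,rb=1  c=5->t=2,b0=1
L=5*4+2=22  i=1*2+1=3

22,3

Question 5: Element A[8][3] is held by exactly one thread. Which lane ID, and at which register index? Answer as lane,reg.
1,3

r: 8->gid=0,r8=1  c: 3->tid=1,i&1=1
L=0*4+1=1  i=1*2+1=3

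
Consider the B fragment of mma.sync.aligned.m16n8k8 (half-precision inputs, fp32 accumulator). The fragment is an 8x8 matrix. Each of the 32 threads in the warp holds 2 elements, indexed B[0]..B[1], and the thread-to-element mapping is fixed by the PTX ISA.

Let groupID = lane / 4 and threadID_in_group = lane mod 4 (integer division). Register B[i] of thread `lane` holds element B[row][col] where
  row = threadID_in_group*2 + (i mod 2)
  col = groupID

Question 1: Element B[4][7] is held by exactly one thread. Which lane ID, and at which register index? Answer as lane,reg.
30,0

c=7→G=7  r=4→T=2,p=0
L=7*4+2=30  i=0=0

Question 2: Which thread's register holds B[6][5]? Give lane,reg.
c: 5->gid=5  r: 6->tid=3,i&1=0
L=5*4+3=23  i=0=0

23,0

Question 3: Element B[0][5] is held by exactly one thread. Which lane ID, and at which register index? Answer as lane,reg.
20,0

c=5⇒gr=5  r=0⇒th=0,odd=0
L=5*4+0=20  i=0=0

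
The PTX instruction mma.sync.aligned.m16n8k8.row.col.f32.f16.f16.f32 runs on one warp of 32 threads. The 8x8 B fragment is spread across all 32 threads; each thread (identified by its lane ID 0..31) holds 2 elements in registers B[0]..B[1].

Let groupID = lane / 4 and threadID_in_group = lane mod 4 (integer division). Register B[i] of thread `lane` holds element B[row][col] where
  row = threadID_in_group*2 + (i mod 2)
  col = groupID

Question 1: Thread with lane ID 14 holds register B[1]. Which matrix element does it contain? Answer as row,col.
5,3

14: G=3,T=2
[1] (2*2+1,3) = (5,3)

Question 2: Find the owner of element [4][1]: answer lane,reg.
6,0

c:1=>grp=1  r:4=>tig=2,lo=0
L=1*4+2=6  i=0=0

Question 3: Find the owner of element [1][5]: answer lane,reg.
c=5⇒gr=5  r=1⇒th=0,odd=1
L=5*4+0=20  i=1=1

20,1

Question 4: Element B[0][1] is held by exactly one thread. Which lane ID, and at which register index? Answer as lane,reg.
c=1→G=1  r=0→T=0,p=0
L=1*4+0=4  i=0=0

4,0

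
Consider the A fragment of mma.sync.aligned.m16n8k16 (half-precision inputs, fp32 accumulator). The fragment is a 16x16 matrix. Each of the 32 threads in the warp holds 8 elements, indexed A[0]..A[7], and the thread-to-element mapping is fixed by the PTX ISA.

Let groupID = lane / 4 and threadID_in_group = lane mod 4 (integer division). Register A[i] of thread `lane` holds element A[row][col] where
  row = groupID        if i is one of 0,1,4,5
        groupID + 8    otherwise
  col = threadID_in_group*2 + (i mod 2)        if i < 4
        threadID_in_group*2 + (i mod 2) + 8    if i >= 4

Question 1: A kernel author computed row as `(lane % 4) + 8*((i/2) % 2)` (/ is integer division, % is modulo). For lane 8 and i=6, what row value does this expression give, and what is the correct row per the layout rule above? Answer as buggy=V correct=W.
`(lane % 4) + 8*((i/2) % 2)`[8,6]→8
lane 8: G=2 (8/4), T=0 (8%4)
i=6: r=2+8=10, c=0*2+0+8=8
row: 8 vs 10

buggy=8 correct=10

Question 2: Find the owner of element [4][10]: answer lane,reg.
r=4->g=4,rb=0  c=10->cb=1,t=1,b0=0
L=4*4+1=17  i=1*4+0*2+0=4

17,4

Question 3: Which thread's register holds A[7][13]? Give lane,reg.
r=7->g=7,rb=0  c=13->cb=1,t=2,b0=1
L=7*4+2=30  i=1*4+0*2+1=5

30,5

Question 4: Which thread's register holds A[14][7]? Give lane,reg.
r=14⇒gr=6,Rb=1  c=7⇒Cb=0,th=3,odd=1
L=6*4+3=27  i=0*4+1*2+1=3

27,3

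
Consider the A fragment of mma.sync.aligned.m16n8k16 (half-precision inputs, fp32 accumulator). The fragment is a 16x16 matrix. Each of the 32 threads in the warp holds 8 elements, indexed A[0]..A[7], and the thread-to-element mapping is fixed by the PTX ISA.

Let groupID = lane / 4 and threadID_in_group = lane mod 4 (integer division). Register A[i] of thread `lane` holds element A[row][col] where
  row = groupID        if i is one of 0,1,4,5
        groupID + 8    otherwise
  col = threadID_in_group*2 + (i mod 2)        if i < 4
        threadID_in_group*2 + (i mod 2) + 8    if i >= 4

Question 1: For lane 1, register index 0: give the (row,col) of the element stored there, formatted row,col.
0,2

1: gid=0,tid=1
[0] (0+0,1*2+0+0) = (0,2)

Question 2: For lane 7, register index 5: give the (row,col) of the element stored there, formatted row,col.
1,15

7: G=1,T=3
[5] (1+0,3*2+1+8) = (1,15)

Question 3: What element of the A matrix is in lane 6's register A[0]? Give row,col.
L=6=>grp=6>>2=1, tig=6&3=2
[0]=>row 1+0=1  col 2·2+0+0=4

1,4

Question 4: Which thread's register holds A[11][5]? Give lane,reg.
14,3

r=11⇒gr=3,Rb=1  c=5⇒Cb=0,th=2,odd=1
L=3*4+2=14  i=0*4+1*2+1=3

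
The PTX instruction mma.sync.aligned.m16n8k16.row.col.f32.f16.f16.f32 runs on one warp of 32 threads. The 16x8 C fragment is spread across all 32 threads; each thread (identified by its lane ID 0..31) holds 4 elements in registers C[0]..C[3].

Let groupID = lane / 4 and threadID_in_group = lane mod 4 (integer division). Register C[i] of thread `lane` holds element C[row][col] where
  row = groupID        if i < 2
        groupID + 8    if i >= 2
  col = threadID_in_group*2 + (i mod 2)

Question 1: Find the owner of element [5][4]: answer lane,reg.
r=5->g=5,rb=0  c=4->t=2,b0=0
L=5*4+2=22  i=0*2+0=0

22,0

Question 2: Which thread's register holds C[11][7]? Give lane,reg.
15,3

r:11=>grp=3,rB=1  c:7=>tig=3,lo=1
L=3*4+3=15  i=1*2+1=3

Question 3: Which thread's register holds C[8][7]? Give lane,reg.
3,3

r=8⇒gr=0,Rb=1  c=7⇒th=3,odd=1
L=0*4+3=3  i=1*2+1=3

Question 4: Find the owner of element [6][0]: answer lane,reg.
r:6=>grp=6,rB=0  c:0=>tig=0,lo=0
L=6*4+0=24  i=0*2+0=0

24,0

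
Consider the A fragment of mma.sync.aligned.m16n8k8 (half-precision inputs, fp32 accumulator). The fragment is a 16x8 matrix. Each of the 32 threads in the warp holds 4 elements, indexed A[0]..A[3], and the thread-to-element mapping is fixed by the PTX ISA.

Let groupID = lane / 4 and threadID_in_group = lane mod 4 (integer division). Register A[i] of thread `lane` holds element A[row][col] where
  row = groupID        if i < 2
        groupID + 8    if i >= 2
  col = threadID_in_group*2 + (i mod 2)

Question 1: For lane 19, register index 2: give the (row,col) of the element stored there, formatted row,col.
19: gid=4,tid=3
[2] (4+8,3*2+0) = (12,6)

12,6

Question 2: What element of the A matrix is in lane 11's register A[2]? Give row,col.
lane 11: g=2 (11/4), t=3 (11%4)
i=2: r=2+8=10, c=3*2+0=6

10,6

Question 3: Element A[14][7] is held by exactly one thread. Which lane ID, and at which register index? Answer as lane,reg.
27,3

r:14=>grp=6,rB=1  c:7=>tig=3,lo=1
L=6*4+3=27  i=1*2+1=3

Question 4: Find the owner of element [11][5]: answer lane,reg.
r=11⇒gr=3,Rb=1  c=5⇒th=2,odd=1
L=3*4+2=14  i=1*2+1=3

14,3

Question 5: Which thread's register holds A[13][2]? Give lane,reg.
r=13⇒gr=5,Rb=1  c=2⇒th=1,odd=0
L=5*4+1=21  i=1*2+0=2

21,2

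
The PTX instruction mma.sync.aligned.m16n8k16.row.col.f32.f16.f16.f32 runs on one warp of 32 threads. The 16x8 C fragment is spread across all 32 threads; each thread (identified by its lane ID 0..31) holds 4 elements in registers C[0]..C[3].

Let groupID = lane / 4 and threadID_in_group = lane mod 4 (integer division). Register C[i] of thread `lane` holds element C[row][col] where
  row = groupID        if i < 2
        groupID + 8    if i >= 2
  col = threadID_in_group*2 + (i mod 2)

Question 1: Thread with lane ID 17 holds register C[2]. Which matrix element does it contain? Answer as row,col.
12,2

L=17->gid=17>>2=4, tid=17&3=1
[2]->row 4+8=12  col 1·2+0=2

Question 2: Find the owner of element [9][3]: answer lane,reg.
5,3

r=9⇒gr=1,Rb=1  c=3⇒th=1,odd=1
L=1*4+1=5  i=1*2+1=3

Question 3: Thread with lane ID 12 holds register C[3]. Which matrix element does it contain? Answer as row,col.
lane 12: G=3 (12/4), T=0 (12%4)
i=3: r=3+8=11, c=0*2+1=1

11,1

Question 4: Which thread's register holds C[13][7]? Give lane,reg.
23,3

r: 13->gid=5,r8=1  c: 7->tid=3,i&1=1
L=5*4+3=23  i=1*2+1=3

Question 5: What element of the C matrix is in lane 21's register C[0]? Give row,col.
lane 21: gid=5 (21/4), tid=1 (21%4)
i=0: r=5+0=5, c=1*2+0=2

5,2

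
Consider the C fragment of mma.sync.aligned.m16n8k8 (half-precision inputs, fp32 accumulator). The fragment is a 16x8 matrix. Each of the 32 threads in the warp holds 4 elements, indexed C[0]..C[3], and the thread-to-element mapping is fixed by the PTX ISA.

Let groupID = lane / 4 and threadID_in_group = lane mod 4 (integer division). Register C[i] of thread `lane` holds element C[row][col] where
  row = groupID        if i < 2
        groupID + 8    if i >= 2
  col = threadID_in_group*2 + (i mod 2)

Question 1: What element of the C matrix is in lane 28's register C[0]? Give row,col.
lane 28: G=7 (28/4), T=0 (28%4)
i=0: r=7+0=7, c=0*2+0=0

7,0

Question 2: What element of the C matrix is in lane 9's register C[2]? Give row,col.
10,2

lane 9⇒9/4=2, 9 mod 4=1
i=2  r:2+8⇒10  c:2·1+0⇒2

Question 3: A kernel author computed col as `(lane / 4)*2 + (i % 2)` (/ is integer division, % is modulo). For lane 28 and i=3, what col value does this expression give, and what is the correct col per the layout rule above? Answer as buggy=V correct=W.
buggy=15 correct=1

`(lane / 4)*2 + (i % 2)`[28,3]→15
28: G=7,T=0
[3] (7+8,0*2+1) = (15,1)
col: 15 vs 1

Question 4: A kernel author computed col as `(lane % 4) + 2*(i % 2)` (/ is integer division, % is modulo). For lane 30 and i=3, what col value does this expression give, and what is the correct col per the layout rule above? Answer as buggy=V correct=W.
`(lane % 4) + 2*(i % 2)`[30,3]->4
L=30->g=30>>2=7, t=30&3=2
[3]->row 7+8=15  col 2·2+1=5
col: 4 vs 5

buggy=4 correct=5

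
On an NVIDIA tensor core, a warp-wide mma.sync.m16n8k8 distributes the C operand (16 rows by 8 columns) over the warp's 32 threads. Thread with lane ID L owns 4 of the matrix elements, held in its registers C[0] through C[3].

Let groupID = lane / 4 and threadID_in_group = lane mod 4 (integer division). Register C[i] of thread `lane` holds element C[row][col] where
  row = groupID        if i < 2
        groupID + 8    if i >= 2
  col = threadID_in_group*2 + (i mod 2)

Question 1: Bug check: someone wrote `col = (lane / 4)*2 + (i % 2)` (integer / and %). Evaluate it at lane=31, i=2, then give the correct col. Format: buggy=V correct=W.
buggy=14 correct=6

`(lane / 4)*2 + (i % 2)`[31,2]=>14
L=31=>grp=31>>2=7, tig=31&3=3
[2]=>row 7+8=15  col 3·2+0=6
col: 14 vs 6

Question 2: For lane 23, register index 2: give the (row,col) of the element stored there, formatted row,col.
23: G=5,T=3
[2] (5+8,3*2+0) = (13,6)

13,6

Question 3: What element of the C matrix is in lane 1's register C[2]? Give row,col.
8,2

L=1→G=1>>2=0, T=1&3=1
[2]→row 0+8=8  col 1·2+0=2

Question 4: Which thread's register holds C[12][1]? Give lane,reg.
r=12->g=4,rb=1  c=1->t=0,b0=1
L=4*4+0=16  i=1*2+1=3

16,3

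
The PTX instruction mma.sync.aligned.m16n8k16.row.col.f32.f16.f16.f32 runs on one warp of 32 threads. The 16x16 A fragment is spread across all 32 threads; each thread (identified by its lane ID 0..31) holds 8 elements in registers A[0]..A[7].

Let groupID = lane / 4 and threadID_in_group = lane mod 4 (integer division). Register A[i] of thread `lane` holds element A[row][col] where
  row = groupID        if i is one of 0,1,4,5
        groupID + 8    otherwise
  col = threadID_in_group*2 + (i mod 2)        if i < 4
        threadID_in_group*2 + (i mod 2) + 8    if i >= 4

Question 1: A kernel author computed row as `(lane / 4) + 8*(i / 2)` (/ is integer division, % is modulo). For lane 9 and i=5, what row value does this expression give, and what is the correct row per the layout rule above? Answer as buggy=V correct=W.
`(lane / 4) + 8*(i / 2)`[9,5]->18
lane 9->9/4=2, 9 mod 4=1
i=5  r:2+0->2  c:2·1+1+8->11
row: 18 vs 2

buggy=18 correct=2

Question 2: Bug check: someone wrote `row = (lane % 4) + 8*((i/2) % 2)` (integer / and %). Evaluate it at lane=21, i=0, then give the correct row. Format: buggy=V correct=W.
`(lane % 4) + 8*((i/2) % 2)`[21,0]⇒1
lane 21: gr=5 (21/4), th=1 (21%4)
i=0: r=5+0=5, c=1*2+0+0=2
row: 1 vs 5

buggy=1 correct=5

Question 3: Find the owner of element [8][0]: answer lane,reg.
r=8→G=0,rhi=1  c=0→chi=0,T=0,p=0
L=0*4+0=0  i=0*4+1*2+0=2

0,2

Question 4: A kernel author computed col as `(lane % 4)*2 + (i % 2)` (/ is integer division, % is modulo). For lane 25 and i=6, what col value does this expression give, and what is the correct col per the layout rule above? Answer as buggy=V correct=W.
buggy=2 correct=10

`(lane % 4)*2 + (i % 2)`[25,6]=>2
25: grp=6,tig=1
[6] (6+8,1*2+0+8) = (14,10)
col: 2 vs 10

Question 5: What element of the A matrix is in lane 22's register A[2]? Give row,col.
13,4

lane 22->22/4=5, 22 mod 4=2
i=2  r:5+8->13  c:2·2+0+0->4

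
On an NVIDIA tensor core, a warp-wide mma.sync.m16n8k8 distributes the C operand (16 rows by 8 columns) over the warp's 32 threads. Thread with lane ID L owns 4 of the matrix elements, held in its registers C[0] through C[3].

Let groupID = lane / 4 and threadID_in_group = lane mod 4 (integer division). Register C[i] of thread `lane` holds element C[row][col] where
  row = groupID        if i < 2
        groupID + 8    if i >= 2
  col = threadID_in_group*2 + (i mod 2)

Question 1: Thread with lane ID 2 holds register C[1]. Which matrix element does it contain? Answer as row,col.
lane 2: G=0 (2/4), T=2 (2%4)
i=1: r=0+0=0, c=2*2+1=5

0,5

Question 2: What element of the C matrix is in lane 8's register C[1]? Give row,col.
2,1

lane 8: grp=2 (8/4), tig=0 (8%4)
i=1: r=2+0=2, c=0*2+1=1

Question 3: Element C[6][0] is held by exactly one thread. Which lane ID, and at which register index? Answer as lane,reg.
24,0

r=6⇒gr=6,Rb=0  c=0⇒th=0,odd=0
L=6*4+0=24  i=0*2+0=0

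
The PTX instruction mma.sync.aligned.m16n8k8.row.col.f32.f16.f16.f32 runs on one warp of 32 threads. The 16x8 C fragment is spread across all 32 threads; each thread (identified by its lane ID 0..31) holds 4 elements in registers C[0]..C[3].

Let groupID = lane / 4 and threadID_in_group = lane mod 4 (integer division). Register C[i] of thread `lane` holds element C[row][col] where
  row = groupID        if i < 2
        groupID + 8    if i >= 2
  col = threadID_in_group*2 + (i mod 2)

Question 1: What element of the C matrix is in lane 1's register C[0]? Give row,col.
1: grp=0,tig=1
[0] (0+0,1*2+0) = (0,2)

0,2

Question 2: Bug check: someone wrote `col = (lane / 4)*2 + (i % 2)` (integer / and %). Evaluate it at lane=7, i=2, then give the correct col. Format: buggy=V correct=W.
`(lane / 4)*2 + (i % 2)`[7,2]->2
L=7->g=7>>2=1, t=7&3=3
[2]->row 1+8=9  col 3·2+0=6
col: 2 vs 6

buggy=2 correct=6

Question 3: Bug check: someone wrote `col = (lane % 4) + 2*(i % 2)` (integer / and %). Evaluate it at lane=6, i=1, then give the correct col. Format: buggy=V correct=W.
`(lane % 4) + 2*(i % 2)`[6,1]=>4
6: grp=1,tig=2
[1] (1+0,2*2+1) = (1,5)
col: 4 vs 5

buggy=4 correct=5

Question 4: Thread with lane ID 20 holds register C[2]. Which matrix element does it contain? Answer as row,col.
13,0

20: gid=5,tid=0
[2] (5+8,0*2+0) = (13,0)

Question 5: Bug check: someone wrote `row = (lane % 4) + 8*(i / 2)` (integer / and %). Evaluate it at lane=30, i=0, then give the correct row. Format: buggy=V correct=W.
`(lane % 4) + 8*(i / 2)`[30,0]=>2
30: grp=7,tig=2
[0] (7+0,2*2+0) = (7,4)
row: 2 vs 7

buggy=2 correct=7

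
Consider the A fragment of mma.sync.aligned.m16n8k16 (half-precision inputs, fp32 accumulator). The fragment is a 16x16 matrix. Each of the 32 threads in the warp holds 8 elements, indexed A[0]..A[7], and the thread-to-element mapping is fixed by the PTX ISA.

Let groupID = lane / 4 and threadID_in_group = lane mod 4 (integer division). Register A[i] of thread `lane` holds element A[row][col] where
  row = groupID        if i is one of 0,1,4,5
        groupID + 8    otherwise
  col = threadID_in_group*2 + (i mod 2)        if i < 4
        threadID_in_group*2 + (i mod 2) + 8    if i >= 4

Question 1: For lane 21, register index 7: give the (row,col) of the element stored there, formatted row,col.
13,11

L=21⇒gr=21>>2=5, th=21&3=1
[7]⇒row 5+8=13  col 1·2+1+8=11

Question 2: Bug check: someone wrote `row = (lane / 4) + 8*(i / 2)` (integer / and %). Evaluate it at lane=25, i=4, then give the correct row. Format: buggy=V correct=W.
`(lane / 4) + 8*(i / 2)`[25,4]->22
L=25->g=25>>2=6, t=25&3=1
[4]->row 6+0=6  col 1·2+0+8=10
row: 22 vs 6

buggy=22 correct=6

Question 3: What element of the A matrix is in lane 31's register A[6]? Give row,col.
lane 31: grp=7 (31/4), tig=3 (31%4)
i=6: r=7+8=15, c=3*2+0+8=14

15,14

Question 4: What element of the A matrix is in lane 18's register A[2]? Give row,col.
18: gr=4,th=2
[2] (4+8,2*2+0+0) = (12,4)

12,4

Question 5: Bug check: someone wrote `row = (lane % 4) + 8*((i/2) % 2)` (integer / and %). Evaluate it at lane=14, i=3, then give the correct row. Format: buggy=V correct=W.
`(lane % 4) + 8*((i/2) % 2)`[14,3]->10
lane 14: g=3 (14/4), t=2 (14%4)
i=3: r=3+8=11, c=2*2+1+0=5
row: 10 vs 11

buggy=10 correct=11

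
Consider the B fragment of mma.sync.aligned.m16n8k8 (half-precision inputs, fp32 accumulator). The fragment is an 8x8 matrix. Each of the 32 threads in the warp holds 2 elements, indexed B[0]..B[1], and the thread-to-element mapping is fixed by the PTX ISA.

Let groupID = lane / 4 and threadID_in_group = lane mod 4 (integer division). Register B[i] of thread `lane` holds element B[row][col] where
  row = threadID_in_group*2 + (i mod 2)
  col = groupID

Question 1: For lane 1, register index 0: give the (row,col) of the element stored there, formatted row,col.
1: gid=0,tid=1
[0] (1*2+0,0) = (2,0)

2,0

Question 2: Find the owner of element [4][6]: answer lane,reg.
c=6→G=6  r=4→T=2,p=0
L=6*4+2=26  i=0=0

26,0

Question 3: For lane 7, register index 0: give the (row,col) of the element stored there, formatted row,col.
6,1

lane 7=>7/4=1, 7 mod 4=3
i=0  r:2·3+0=>6  c:1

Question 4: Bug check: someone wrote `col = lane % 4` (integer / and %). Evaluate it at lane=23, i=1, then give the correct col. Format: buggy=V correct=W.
`lane % 4`[23,1]⇒3
L=23⇒gr=23>>2=5, th=23&3=3
[1]⇒row 3·2+1=7  col gr=5
col: 3 vs 5

buggy=3 correct=5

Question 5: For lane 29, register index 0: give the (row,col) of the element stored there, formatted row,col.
L=29->gid=29>>2=7, tid=29&3=1
[0]->row 1·2+0=2  col gid=7

2,7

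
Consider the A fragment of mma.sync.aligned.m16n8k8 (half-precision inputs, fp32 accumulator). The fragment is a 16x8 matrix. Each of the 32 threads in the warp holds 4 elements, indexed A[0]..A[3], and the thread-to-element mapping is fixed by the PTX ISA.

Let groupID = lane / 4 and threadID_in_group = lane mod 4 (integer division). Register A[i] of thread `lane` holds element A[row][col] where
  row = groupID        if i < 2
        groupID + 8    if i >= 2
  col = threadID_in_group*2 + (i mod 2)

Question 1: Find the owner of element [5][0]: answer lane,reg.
20,0

r:5=>grp=5,rB=0  c:0=>tig=0,lo=0
L=5*4+0=20  i=0*2+0=0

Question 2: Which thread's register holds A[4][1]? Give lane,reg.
r:4=>grp=4,rB=0  c:1=>tig=0,lo=1
L=4*4+0=16  i=0*2+1=1

16,1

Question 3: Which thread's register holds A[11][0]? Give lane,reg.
r=11->g=3,rb=1  c=0->t=0,b0=0
L=3*4+0=12  i=1*2+0=2

12,2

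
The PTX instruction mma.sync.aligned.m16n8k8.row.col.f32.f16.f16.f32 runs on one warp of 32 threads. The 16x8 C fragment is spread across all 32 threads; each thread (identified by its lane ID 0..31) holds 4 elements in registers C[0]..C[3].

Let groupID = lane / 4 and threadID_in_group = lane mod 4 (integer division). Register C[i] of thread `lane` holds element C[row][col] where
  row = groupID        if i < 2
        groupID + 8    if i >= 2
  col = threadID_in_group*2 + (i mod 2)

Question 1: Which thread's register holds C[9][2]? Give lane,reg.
r=9->g=1,rb=1  c=2->t=1,b0=0
L=1*4+1=5  i=1*2+0=2

5,2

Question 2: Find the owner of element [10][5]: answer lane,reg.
10,3

r=10⇒gr=2,Rb=1  c=5⇒th=2,odd=1
L=2*4+2=10  i=1*2+1=3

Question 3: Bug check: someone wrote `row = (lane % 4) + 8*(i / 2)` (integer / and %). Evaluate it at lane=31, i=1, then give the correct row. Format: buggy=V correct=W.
`(lane % 4) + 8*(i / 2)`[31,1]->3
L=31->g=31>>2=7, t=31&3=3
[1]->row 7+0=7  col 3·2+1=7
row: 3 vs 7

buggy=3 correct=7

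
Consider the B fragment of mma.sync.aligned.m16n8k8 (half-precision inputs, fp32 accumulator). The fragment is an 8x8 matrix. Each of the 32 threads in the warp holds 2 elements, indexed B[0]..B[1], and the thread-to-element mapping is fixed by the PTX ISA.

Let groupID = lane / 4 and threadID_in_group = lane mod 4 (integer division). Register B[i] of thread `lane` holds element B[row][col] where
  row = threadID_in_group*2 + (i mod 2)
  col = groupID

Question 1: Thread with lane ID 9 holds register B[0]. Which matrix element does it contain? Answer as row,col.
lane 9=>9/4=2, 9 mod 4=1
i=0  r:2·1+0=>2  c:2

2,2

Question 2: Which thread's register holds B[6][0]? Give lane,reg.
3,0

c=0→G=0  r=6→T=3,p=0
L=0*4+3=3  i=0=0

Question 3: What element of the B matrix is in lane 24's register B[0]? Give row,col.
24: g=6,t=0
[0] (0*2+0,6) = (0,6)

0,6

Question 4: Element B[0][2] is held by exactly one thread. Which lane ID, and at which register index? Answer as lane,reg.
8,0

c=2⇒gr=2  r=0⇒th=0,odd=0
L=2*4+0=8  i=0=0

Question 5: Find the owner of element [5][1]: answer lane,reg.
6,1

c=1->g=1  r=5->t=2,b0=1
L=1*4+2=6  i=1=1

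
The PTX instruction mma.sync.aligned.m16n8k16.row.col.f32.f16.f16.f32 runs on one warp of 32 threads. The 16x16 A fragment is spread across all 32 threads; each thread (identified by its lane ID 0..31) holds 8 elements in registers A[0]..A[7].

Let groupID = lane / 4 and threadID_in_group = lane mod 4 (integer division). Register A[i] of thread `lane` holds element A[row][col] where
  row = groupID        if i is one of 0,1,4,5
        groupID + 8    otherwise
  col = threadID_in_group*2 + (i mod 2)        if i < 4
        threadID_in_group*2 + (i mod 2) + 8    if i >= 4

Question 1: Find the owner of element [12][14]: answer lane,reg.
r=12→G=4,rhi=1  c=14→chi=1,T=3,p=0
L=4*4+3=19  i=1*4+1*2+0=6

19,6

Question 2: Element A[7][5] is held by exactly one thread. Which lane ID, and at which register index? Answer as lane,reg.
r=7→G=7,rhi=0  c=5→chi=0,T=2,p=1
L=7*4+2=30  i=0*4+0*2+1=1

30,1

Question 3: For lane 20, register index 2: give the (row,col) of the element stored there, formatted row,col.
13,0

lane 20: gid=5 (20/4), tid=0 (20%4)
i=2: r=5+8=13, c=0*2+0+0=0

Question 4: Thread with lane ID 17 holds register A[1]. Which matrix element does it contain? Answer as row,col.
lane 17⇒17/4=4, 17 mod 4=1
i=1  r:4+0⇒4  c:2·1+1+0⇒3

4,3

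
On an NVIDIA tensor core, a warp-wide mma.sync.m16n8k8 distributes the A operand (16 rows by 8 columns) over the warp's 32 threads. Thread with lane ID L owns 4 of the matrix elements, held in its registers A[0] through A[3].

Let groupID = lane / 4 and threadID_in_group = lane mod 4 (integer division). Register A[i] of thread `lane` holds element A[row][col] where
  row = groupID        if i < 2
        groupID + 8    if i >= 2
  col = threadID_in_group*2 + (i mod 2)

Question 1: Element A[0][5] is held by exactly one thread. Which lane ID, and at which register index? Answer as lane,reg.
r=0->g=0,rb=0  c=5->t=2,b0=1
L=0*4+2=2  i=0*2+1=1

2,1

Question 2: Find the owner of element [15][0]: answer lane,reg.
28,2

r=15⇒gr=7,Rb=1  c=0⇒th=0,odd=0
L=7*4+0=28  i=1*2+0=2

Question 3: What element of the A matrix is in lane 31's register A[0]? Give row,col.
lane 31: g=7 (31/4), t=3 (31%4)
i=0: r=7+0=7, c=3*2+0=6

7,6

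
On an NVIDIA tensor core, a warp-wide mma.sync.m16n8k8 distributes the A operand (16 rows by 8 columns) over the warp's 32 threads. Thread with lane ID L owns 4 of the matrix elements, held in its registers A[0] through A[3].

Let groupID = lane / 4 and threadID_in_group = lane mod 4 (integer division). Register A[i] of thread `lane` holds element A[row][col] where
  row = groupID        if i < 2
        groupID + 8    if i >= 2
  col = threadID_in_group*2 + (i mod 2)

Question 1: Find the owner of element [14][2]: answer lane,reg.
25,2

r=14→G=6,rhi=1  c=2→T=1,p=0
L=6*4+1=25  i=1*2+0=2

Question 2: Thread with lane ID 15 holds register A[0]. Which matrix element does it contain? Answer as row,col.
3,6

lane 15: grp=3 (15/4), tig=3 (15%4)
i=0: r=3+0=3, c=3*2+0=6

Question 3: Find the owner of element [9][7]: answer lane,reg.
7,3

r: 9->gid=1,r8=1  c: 7->tid=3,i&1=1
L=1*4+3=7  i=1*2+1=3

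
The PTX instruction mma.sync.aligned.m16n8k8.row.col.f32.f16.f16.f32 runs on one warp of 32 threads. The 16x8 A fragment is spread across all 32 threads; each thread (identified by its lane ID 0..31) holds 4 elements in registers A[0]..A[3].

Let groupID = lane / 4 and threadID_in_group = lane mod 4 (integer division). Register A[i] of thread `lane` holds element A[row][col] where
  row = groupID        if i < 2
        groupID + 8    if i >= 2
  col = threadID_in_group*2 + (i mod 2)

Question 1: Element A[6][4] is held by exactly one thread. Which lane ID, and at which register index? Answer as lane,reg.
26,0

r=6→G=6,rhi=0  c=4→T=2,p=0
L=6*4+2=26  i=0*2+0=0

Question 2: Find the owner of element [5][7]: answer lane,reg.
23,1

r=5→G=5,rhi=0  c=7→T=3,p=1
L=5*4+3=23  i=0*2+1=1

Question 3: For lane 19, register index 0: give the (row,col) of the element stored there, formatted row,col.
L=19->gid=19>>2=4, tid=19&3=3
[0]->row 4+0=4  col 3·2+0=6

4,6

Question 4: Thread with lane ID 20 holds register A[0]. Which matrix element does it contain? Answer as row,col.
lane 20: g=5 (20/4), t=0 (20%4)
i=0: r=5+0=5, c=0*2+0=0

5,0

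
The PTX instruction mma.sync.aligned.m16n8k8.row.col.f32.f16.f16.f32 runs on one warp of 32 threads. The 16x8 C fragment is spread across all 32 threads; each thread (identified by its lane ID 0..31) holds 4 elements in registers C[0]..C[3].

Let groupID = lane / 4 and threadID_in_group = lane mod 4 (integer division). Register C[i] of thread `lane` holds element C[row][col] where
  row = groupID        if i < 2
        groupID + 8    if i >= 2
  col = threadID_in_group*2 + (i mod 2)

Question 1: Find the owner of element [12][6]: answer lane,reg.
19,2

r=12⇒gr=4,Rb=1  c=6⇒th=3,odd=0
L=4*4+3=19  i=1*2+0=2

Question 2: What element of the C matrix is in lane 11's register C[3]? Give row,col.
lane 11: G=2 (11/4), T=3 (11%4)
i=3: r=2+8=10, c=3*2+1=7

10,7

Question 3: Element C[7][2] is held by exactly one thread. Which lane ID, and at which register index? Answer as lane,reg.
r:7=>grp=7,rB=0  c:2=>tig=1,lo=0
L=7*4+1=29  i=0*2+0=0

29,0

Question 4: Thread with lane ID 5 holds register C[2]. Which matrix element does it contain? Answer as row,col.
L=5=>grp=5>>2=1, tig=5&3=1
[2]=>row 1+8=9  col 1·2+0=2

9,2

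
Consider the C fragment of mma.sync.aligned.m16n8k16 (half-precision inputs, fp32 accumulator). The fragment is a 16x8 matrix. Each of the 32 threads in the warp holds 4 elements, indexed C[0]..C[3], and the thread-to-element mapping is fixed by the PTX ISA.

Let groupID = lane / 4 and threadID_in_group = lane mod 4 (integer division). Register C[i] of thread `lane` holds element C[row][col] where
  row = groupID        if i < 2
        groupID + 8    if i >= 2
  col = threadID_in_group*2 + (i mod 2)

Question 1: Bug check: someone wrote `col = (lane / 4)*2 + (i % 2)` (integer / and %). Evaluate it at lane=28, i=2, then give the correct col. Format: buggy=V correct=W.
buggy=14 correct=0

`(lane / 4)*2 + (i % 2)`[28,2]->14
28: gid=7,tid=0
[2] (7+8,0*2+0) = (15,0)
col: 14 vs 0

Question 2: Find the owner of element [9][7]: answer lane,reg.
r:9=>grp=1,rB=1  c:7=>tig=3,lo=1
L=1*4+3=7  i=1*2+1=3

7,3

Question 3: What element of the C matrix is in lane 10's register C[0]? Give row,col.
2,4

lane 10→10/4=2, 10 mod 4=2
i=0  r:2+0→2  c:2·2+0→4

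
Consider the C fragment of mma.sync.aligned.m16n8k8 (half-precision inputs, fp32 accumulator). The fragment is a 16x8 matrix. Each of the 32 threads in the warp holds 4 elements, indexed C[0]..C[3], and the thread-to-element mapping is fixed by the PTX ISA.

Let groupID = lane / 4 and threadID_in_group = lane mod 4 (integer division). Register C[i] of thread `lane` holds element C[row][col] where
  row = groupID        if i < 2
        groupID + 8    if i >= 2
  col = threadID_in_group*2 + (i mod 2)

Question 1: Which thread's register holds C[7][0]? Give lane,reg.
28,0

r=7⇒gr=7,Rb=0  c=0⇒th=0,odd=0
L=7*4+0=28  i=0*2+0=0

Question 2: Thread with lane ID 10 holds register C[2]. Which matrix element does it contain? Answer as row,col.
10: G=2,T=2
[2] (2+8,2*2+0) = (10,4)

10,4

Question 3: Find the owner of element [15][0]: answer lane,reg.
r: 15->gid=7,r8=1  c: 0->tid=0,i&1=0
L=7*4+0=28  i=1*2+0=2

28,2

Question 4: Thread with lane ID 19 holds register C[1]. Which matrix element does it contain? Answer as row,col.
4,7

19: gr=4,th=3
[1] (4+0,3*2+1) = (4,7)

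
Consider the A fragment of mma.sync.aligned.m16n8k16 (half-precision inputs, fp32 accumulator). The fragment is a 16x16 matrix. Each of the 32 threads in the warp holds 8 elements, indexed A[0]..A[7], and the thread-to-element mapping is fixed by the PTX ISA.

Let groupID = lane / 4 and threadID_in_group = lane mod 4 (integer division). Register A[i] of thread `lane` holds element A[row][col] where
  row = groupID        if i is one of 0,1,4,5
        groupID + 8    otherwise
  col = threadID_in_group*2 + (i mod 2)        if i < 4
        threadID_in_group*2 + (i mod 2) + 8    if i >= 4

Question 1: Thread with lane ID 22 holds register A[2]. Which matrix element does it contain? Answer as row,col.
13,4

L=22->gid=22>>2=5, tid=22&3=2
[2]->row 5+8=13  col 2·2+0+0=4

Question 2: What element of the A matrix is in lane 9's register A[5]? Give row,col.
2,11

L=9⇒gr=9>>2=2, th=9&3=1
[5]⇒row 2+0=2  col 1·2+1+8=11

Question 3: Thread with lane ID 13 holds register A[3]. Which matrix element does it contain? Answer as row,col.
13: g=3,t=1
[3] (3+8,1*2+1+0) = (11,3)

11,3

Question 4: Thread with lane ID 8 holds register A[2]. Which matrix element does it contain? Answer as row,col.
lane 8⇒8/4=2, 8 mod 4=0
i=2  r:2+8⇒10  c:2·0+0+0⇒0

10,0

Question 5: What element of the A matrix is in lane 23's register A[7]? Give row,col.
13,15

L=23=>grp=23>>2=5, tig=23&3=3
[7]=>row 5+8=13  col 3·2+1+8=15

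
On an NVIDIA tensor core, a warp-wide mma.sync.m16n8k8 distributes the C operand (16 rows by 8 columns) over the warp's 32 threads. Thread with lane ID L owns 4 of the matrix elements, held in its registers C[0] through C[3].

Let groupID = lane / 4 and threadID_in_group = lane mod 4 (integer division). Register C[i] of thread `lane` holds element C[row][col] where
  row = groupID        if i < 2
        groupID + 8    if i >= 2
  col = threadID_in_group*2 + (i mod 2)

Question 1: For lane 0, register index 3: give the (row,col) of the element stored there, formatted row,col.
8,1

0: grp=0,tig=0
[3] (0+8,0*2+1) = (8,1)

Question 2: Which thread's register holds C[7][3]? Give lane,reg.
r: 7->gid=7,r8=0  c: 3->tid=1,i&1=1
L=7*4+1=29  i=0*2+1=1

29,1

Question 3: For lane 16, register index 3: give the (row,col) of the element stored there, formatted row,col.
12,1

L=16→G=16>>2=4, T=16&3=0
[3]→row 4+8=12  col 0·2+1=1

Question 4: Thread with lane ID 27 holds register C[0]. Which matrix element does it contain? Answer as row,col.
6,6

27: G=6,T=3
[0] (6+0,3*2+0) = (6,6)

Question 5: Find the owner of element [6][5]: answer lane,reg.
26,1

r: 6->gid=6,r8=0  c: 5->tid=2,i&1=1
L=6*4+2=26  i=0*2+1=1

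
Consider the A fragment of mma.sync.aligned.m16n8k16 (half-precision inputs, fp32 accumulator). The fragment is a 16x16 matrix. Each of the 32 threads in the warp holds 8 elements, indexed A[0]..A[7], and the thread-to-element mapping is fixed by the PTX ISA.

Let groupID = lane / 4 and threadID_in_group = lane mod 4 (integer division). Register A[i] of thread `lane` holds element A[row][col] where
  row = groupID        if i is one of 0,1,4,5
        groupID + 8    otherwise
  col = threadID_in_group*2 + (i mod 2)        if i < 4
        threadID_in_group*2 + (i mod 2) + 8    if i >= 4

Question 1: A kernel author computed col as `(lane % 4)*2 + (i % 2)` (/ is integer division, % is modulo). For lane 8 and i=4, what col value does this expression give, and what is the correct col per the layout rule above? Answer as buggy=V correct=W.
buggy=0 correct=8

`(lane % 4)*2 + (i % 2)`[8,4]=>0
8: grp=2,tig=0
[4] (2+0,0*2+0+8) = (2,8)
col: 0 vs 8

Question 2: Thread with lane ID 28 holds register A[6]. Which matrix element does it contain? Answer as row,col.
15,8

lane 28->28/4=7, 28 mod 4=0
i=6  r:7+8->15  c:2·0+0+8->8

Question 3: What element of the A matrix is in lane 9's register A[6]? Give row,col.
10,10

lane 9: gid=2 (9/4), tid=1 (9%4)
i=6: r=2+8=10, c=1*2+0+8=10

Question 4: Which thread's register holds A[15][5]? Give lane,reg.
30,3

r=15⇒gr=7,Rb=1  c=5⇒Cb=0,th=2,odd=1
L=7*4+2=30  i=0*4+1*2+1=3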